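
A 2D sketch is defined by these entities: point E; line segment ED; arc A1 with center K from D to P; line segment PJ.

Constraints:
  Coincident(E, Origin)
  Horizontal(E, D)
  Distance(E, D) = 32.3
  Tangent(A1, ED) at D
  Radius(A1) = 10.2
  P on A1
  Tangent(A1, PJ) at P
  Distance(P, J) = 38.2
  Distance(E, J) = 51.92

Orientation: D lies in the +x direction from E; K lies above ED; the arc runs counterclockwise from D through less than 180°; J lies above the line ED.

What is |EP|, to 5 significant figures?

43.795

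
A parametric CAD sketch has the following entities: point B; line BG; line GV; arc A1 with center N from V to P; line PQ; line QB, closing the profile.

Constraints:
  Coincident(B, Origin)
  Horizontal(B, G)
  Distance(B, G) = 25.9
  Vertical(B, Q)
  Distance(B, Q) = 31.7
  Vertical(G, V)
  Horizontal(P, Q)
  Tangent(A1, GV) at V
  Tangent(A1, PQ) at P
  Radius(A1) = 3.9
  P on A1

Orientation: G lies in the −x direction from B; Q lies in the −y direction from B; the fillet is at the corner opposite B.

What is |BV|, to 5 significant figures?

37.995

The virtual corner opposite B is at (-25.900, -31.700). Tangency of A1 to GV means the radius NV is perpendicular to GV and tangency of A1 to PQ means the radius NP is perpendicular to PQ, with radius 3.9, so the center N sits 3.9 in from both sides at N = (-22.000, -27.800). That places the tangent points at V = (-25.900, -27.800) on GV and P = (-22.000, -31.700) on PQ. Then |BV| = |V − B| = 37.995.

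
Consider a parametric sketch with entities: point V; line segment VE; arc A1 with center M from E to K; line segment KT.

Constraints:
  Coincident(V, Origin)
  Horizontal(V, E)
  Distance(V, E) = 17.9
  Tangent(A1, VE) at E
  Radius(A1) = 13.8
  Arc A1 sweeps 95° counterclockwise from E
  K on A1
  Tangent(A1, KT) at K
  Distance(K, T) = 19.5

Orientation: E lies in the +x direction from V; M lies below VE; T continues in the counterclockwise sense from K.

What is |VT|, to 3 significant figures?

34.9

V is at the origin; VE is horizontal with |VE| = 17.9 and E on the +x side, so E = (17.9, 0.00). Tangency of A1 to VE means the radius ME is perpendicular to VE, so M = E + (0, -13.8) = (17.9, -13.8). On A1, E sits at bearing 90° from M; a 95° counterclockwise sweep puts K at bearing 185°, so K = M + 13.8·(cos 185°, sin 185°) = (4.15, -15.0). The tangent condition forces MK to be normal to KT, so KT runs along (−sin 185°, cos 185°); with |KT| = 19.5, T = (5.85, -34.4). Then |VT| = |T − V| = 34.9.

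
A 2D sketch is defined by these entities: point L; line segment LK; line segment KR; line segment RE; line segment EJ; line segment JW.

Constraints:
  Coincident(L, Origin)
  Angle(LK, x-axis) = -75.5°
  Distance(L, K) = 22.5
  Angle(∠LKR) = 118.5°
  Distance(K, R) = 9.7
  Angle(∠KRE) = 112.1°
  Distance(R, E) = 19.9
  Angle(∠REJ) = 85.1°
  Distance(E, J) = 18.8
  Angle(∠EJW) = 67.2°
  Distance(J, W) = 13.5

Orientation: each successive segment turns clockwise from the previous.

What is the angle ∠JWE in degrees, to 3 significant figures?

70.3°

∠REJ = 85.1° gives EJ at 60.2° from the x-axis; with |EJ| = 18.8, J = (-10.2, -3.71). ∠EJW = 67.2° gives JW at -52.6° from the x-axis; with |JW| = 13.5, W = (-1.97, -14.4). Then cos ∠JWE = WJ·WE / (|WJ||WE|), giving 70.3°.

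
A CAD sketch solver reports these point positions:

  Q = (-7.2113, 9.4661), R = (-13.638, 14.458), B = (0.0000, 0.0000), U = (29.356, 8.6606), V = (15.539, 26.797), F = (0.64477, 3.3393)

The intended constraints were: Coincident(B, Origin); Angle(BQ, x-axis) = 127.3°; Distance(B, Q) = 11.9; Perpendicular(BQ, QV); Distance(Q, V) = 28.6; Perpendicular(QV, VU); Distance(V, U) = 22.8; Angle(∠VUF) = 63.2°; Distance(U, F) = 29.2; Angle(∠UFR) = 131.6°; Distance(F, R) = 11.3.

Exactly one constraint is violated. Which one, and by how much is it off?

Distance(F, R) = 11.3 — off by 6.80.

B = (0.00, 0.00) ✓; BQ at 127.3° ✓; |BQ| = 11.90 ✓; ∠(BQ, QV) = 90.00° ✓; |QV| = 28.60 ✓; ∠(QV, VU) = 90.00° ✓; |VU| = 22.80 ✓; ∠VUF = 63.20° ✓; |UF| = 29.20 ✓; ∠UFR = 131.6° ✓; |FR| = 18.10 ✗.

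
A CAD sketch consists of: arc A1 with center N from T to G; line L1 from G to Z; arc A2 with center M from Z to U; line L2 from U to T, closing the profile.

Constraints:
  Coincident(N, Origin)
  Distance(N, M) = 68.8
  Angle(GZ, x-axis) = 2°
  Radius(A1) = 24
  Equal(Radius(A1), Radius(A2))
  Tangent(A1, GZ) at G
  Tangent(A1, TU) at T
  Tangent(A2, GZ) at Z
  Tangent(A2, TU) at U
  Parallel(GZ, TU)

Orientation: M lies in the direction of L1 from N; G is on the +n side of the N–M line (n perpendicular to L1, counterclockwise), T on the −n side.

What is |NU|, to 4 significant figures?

72.87

Tangency of A1 to both parallel lines with radius 24.0 puts G and T at N ± 24.0·n: G = (-0.8376, 23.99), T = (0.8376, -23.99). Equal radii place Z and U the same way about M: Z = M + 24.0·n = (67.92, 26.39), U = M − 24.0·n = (69.60, -21.58). Then |NU| = |U − N| = 72.87.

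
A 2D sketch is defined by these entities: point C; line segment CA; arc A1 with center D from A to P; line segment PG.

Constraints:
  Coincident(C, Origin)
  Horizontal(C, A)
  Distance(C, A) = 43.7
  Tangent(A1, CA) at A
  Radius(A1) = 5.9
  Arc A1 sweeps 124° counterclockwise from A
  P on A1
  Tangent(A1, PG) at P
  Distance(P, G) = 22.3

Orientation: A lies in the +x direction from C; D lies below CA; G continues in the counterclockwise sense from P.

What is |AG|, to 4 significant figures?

28.71

C is at the origin; CA is horizontal with |CA| = 43.7 and A on the +x side, so A = (43.70, 0.000). The tangent condition forces DA to be normal to CA, so D = A + (0, -5.9) = (43.70, -5.900). On A1, A sits at bearing 90° from D; a 124° counterclockwise sweep puts P at bearing 214°, so P = D + 5.9·(cos 214°, sin 214°) = (38.81, -9.199). Tangency of A1 to PG means the radius DP is perpendicular to PG, so PG runs along (−sin 214°, cos 214°); with |PG| = 22.3, G = (51.28, -27.69). Then |AG| = |G − A| = 28.71.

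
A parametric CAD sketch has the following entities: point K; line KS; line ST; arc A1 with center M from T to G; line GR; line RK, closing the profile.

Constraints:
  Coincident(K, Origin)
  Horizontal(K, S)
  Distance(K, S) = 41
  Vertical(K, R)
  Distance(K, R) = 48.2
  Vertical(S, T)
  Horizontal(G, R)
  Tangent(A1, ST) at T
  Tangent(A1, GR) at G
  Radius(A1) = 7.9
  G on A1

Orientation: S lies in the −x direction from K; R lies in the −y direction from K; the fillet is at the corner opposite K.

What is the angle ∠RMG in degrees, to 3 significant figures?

76.6°

K is at the origin; KS is horizontal with |KS| = 41.0 and S on the −x side, so S = (-41.0, 0.00). K and R share the same x with |KR| = 48.2 and R on the −y side, so R = (0.00, -48.2). The virtual corner opposite K is at (-41.0, -48.2). Tangency of A1 to ST means the radius MT is perpendicular to ST and since A1 is tangent to GR there, MG ⟂ GR, with radius 7.9, so the center M sits 7.9 in from both sides at M = (-33.1, -40.3). That places the tangent points at T = (-41.0, -40.3) on ST and G = (-33.1, -48.2) on GR. Then cos ∠RMG = MR·MG / (|MR||MG|), giving 76.6°.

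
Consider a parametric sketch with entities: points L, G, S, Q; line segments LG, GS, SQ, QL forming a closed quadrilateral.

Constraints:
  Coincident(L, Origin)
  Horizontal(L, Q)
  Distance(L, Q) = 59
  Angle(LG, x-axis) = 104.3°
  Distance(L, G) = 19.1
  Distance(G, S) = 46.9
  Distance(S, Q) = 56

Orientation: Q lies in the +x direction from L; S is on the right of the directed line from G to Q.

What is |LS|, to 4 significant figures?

27.85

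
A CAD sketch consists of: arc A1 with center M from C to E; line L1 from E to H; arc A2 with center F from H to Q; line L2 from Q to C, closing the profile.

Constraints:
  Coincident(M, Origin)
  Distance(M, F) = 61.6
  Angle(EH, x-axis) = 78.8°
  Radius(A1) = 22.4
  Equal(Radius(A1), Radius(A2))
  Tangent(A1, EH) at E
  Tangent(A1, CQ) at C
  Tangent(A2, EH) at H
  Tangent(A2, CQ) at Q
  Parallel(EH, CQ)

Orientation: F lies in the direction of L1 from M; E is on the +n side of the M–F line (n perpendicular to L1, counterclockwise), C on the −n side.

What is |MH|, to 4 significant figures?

65.55

The slot axis is L1's direction at 78.8°, so u = (cos 78.8°, sin 78.8°) = (0.1942, 0.9810) and n = (−sin 78.8°, cos 78.8°) = (-0.9810, 0.1942). M is at the origin and F lies 61.6 along u from M, so F = 61.6·u = (11.96, 60.43). Tangency of A1 to both parallel lines with radius 22.4 puts E and C at M ± 22.4·n: E = (-21.97, 4.351), C = (21.97, -4.351). Equal radii place H and Q the same way about F: H = F + 22.4·n = (-10.01, 64.78), Q = F − 22.4·n = (33.94, 56.08). Then |MH| = |H − M| = 65.55.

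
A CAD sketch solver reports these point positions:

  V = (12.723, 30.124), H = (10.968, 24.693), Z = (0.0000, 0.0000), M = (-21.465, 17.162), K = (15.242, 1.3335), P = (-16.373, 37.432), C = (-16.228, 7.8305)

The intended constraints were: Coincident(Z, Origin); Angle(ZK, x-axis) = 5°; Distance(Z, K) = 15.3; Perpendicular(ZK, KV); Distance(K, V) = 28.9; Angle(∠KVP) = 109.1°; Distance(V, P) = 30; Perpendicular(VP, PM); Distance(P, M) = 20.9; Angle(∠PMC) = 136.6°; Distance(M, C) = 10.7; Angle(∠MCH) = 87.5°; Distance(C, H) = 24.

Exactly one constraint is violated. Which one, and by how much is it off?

Distance(C, H) = 24 — off by 8.00.

Z = (0.00, 0.00) ✓; ZK at 5.000° ✓; |ZK| = 15.30 ✓; ∠(ZK, KV) = 90.00° ✓; |KV| = 28.90 ✓; ∠KVP = 109.1° ✓; |VP| = 30.00 ✓; ∠(VP, PM) = 90.00° ✓; |PM| = 20.90 ✓; ∠PMC = 136.6° ✓; |MC| = 10.70 ✓; ∠MCH = 87.50° ✓; |CH| = 32.00 ✗.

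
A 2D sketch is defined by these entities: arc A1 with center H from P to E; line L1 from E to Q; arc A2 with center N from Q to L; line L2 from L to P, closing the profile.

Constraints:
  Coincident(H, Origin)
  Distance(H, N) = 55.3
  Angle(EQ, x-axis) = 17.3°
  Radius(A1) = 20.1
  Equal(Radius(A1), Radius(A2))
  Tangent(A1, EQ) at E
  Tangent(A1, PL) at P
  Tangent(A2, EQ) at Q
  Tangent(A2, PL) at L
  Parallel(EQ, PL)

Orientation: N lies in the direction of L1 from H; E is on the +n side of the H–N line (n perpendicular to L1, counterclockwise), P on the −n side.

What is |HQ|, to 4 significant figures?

58.84

Tangency of A1 to both parallel lines with radius 20.1 puts E and P at H ± 20.1·n: E = (-5.977, 19.19), P = (5.977, -19.19). Equal radii place Q and L the same way about N: Q = N + 20.1·n = (46.82, 35.64), L = N − 20.1·n = (58.78, -2.746). Then |HQ| = |Q − H| = 58.84.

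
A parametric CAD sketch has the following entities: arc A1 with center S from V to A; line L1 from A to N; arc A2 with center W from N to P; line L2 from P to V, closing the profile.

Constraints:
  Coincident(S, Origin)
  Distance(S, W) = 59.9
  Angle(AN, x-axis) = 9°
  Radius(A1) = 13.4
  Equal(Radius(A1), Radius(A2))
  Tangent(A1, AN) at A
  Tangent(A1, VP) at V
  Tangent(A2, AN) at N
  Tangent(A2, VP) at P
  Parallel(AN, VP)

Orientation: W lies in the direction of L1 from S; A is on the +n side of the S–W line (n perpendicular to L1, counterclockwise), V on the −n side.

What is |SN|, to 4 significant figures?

61.38

Tangency of A1 to both parallel lines with radius 13.4 puts A and V at S ± 13.4·n: A = (-2.096, 13.24), V = (2.096, -13.24). Equal radii place N and P the same way about W: N = W + 13.4·n = (57.07, 22.61), P = W − 13.4·n = (61.26, -3.865). Then |SN| = |N − S| = 61.38.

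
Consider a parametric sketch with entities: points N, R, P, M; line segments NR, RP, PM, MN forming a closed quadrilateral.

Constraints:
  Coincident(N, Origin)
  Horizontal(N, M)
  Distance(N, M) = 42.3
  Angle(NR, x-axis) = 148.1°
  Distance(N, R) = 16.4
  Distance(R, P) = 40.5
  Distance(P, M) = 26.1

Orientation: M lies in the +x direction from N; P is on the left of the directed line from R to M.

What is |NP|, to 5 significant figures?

31.827

N is at the origin; NM is horizontal with |NM| = 42.3 and M in +x, so M = (42.3, 0). NR runs at 148.1° with |NR| = 16.4, so R = (-13.923, 8.6664). P is determined by |RP| = 40.5 and |PM| = 26.1 together: it lies at the intersection of circle(R, 40.5) and circle(M, 26.1). With |RM| = 56.887, the foot of the radical line on RM is 36.873 from R and the perpendicular offset is √(40.5² − 36.873²) = 16.752. Taking the left-of-RM solution: P = (25.071, 19.606).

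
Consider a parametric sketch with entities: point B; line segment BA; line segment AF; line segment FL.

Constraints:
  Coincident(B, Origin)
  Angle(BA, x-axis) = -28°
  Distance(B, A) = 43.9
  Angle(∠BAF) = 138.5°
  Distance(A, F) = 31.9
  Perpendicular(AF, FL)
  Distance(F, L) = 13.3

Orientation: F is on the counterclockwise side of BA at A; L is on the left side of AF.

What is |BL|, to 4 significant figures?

66.68

∠BAF = 138.5°, so AF runs at -28.0° + (180° − 138.5°) = 13.50° from the x-axis; with |AF| = 31.9, F = A + 31.9·(cos 13.50°, sin 13.50°) = (69.78, -13.16). AF ⟂ FL; with |FL| = 13.3 on the left of AF, L = F + 13.3·(-0.2334, 0.9724) = (66.68, -0.2304). Then |BL| = |L − B| = 66.68.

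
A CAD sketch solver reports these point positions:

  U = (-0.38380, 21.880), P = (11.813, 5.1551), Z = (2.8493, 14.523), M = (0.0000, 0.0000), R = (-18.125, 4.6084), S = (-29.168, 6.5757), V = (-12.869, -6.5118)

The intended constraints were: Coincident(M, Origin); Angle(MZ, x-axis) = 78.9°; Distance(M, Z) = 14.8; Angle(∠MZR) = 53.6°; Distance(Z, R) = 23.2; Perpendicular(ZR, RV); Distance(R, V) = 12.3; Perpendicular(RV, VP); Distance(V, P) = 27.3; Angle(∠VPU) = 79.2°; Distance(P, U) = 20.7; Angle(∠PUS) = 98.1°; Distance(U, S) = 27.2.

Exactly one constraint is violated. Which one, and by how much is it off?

Distance(U, S) = 27.2 — off by 5.40.

M = (0.00, 0.00) ✓; MZ at 78.90° ✓; |MZ| = 14.80 ✓; ∠MZR = 53.60° ✓; |ZR| = 23.20 ✓; ∠(ZR, RV) = 90.00° ✓; |RV| = 12.30 ✓; ∠(RV, VP) = 90.00° ✓; |VP| = 27.30 ✓; ∠VPU = 79.20° ✓; |PU| = 20.70 ✓; ∠PUS = 98.10° ✓; |US| = 32.60 ✗.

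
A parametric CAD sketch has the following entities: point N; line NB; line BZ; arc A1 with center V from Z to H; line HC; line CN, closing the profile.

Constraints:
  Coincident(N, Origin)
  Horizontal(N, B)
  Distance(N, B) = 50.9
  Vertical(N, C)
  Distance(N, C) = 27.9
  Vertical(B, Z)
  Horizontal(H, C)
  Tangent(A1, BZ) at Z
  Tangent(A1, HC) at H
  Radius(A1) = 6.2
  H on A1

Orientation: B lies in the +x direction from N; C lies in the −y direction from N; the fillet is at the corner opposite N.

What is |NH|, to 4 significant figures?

52.69

N is at the origin; N and B share the same y with |NB| = 50.9 and B on the +x side, so B = (50.90, 0.000). N and C share the same x with |NC| = 27.9 and C on the −y side, so C = (0.000, -27.90). The virtual corner opposite N is at (50.90, -27.90). Tangency of A1 to BZ means the radius VZ is perpendicular to BZ and A1 meets HC tangentially, so VH is at right angles to HC, with radius 6.2, so the center V sits 6.2 in from both sides at V = (44.70, -21.70). That places the tangent points at Z = (50.90, -21.70) on BZ and H = (44.70, -27.90) on HC. Then |NH| = |H − N| = 52.69.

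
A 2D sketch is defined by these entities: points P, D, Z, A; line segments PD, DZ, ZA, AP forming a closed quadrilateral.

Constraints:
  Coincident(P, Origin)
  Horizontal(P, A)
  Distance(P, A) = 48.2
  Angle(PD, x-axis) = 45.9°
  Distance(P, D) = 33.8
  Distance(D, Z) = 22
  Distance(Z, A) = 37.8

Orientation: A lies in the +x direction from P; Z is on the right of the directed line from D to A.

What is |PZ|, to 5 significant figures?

12.576

Checks: |DZ| = 22.00 ✓; |ZA| = 37.80 ✓.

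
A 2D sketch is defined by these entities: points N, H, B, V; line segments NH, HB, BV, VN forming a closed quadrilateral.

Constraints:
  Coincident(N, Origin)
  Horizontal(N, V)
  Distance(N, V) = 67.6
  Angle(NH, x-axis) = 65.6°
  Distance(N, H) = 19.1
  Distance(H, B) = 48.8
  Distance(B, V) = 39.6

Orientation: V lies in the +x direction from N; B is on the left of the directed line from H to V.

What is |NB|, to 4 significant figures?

64.23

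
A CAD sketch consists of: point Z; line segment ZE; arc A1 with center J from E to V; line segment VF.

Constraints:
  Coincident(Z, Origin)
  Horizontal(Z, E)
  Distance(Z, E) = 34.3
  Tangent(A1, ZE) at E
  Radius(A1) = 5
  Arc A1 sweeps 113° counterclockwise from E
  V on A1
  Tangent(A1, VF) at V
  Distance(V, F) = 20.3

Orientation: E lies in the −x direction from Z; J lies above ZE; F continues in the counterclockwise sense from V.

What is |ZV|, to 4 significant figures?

30.50

Since A1 is tangent to ZE there, JE ⟂ ZE, so J = E + (0, 5) = (-34.30, 5.000). On A1, E sits at bearing -90° from J; a 113° counterclockwise sweep puts V at bearing 23°, so V = J + 5.0·(cos 23°, sin 23°) = (-29.70, 6.954). Then |ZV| = |V − Z| = 30.50.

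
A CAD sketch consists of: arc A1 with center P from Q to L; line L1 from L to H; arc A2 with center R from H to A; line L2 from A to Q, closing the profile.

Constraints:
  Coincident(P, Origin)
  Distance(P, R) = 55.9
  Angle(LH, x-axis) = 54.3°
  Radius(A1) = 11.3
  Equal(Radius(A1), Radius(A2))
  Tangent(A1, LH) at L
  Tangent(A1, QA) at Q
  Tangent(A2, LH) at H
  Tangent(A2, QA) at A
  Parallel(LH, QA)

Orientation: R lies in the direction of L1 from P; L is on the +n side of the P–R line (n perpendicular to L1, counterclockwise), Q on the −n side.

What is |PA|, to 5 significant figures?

57.031

The slot axis is L1's direction at 54.3°, so u = (cos 54.3°, sin 54.3°) = (0.58354, 0.81208) and n = (−sin 54.3°, cos 54.3°) = (-0.81208, 0.58354). P is at the origin and R lies 55.9 along u from P, so R = 55.9·u = (32.620, 45.395). Tangency of A1 to both parallel lines with radius 11.3 puts L and Q at P ± 11.3·n: L = (-9.1765, 6.5940), Q = (9.1765, -6.5940). Equal radii place H and A the same way about R: H = R + 11.3·n = (23.443, 51.989), A = R − 11.3·n = (41.796, 38.801). Then |PA| = |A − P| = 57.031.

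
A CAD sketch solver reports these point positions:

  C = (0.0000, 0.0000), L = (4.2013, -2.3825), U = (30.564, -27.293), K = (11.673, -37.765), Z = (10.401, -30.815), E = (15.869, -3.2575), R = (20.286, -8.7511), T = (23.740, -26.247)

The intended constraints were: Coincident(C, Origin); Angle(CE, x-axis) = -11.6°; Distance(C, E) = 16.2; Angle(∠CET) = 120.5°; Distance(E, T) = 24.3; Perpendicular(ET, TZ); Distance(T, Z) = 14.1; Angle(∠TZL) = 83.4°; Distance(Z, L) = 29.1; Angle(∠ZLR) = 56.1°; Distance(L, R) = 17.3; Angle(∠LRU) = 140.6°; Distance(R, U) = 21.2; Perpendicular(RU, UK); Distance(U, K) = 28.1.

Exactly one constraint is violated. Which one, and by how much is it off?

Distance(U, K) = 28.1 — off by 6.50.

C = (0.00, 0.00) ✓; CE at -11.60° ✓; |CE| = 16.20 ✓; ∠CET = 120.5° ✓; |ET| = 24.30 ✓; ∠(ET, TZ) = 90.00° ✓; |TZ| = 14.10 ✓; ∠TZL = 83.40° ✓; |ZL| = 29.10 ✓; ∠ZLR = 56.10° ✓; |LR| = 17.30 ✓; ∠LRU = 140.6° ✓; |RU| = 21.20 ✓; ∠(RU, UK) = 90.00° ✓; |UK| = 21.60 ✗.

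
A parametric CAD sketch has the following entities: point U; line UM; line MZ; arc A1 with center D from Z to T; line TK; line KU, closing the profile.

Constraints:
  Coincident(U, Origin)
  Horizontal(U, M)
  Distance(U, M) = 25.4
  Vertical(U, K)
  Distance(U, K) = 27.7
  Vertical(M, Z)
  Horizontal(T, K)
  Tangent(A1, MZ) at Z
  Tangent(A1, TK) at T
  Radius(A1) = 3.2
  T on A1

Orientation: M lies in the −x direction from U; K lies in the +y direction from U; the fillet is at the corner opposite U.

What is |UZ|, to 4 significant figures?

35.29

U is at the origin; UM is horizontal with |UM| = 25.4 and M on the −x side, so M = (-25.40, 0.000). UK is vertical with |UK| = 27.7 and K on the +y side, so K = (0.000, 27.70). The virtual corner opposite U is at (-25.40, 27.70). The tangent condition forces DZ to be normal to MZ and the tangent condition forces DT to be normal to TK, with radius 3.2, so the center D sits 3.2 in from both sides at D = (-22.20, 24.50). That places the tangent points at Z = (-25.40, 24.50) on MZ and T = (-22.20, 27.70) on TK. Then |UZ| = |Z − U| = 35.29.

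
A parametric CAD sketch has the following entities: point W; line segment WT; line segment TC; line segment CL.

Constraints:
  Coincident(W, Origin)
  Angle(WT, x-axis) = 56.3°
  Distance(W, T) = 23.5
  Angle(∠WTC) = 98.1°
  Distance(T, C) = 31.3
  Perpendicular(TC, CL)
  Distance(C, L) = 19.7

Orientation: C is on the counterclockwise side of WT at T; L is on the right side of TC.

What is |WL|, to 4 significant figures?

55.17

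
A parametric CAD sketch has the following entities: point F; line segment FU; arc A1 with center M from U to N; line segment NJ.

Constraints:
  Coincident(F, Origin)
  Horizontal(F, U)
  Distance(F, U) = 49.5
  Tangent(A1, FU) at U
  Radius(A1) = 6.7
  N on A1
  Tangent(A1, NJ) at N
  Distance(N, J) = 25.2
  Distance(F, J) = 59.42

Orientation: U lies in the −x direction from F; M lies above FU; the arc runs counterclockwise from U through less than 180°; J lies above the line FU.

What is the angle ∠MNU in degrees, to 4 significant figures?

37.49°

Checks: |MN| = 6.700 ✓; ∠(MN, NJ) = 90.00° ✓; |NJ| = 25.20 ✓; |FJ| = 59.42 ✓.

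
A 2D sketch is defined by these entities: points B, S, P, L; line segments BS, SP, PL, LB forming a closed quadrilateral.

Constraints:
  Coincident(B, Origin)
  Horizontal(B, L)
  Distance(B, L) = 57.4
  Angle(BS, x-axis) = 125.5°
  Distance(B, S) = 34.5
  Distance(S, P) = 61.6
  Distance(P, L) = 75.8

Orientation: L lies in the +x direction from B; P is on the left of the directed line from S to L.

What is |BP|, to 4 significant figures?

73.74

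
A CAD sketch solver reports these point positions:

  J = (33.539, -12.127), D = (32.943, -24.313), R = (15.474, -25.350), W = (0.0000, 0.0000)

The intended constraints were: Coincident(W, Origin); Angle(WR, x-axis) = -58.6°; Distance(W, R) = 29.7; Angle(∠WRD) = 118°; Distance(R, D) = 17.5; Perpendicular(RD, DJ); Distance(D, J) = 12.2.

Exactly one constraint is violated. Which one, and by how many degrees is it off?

Perpendicular(RD, DJ) — off by 6.20°.

W = (0.00, 0.00) ✓; WR at -58.60° ✓; |WR| = 29.70 ✓; ∠WRD = 118.0° ✓; |RD| = 17.50 ✓; ∠(RD, DJ) = 83.80° ✗; |DJ| = 12.20 ✓.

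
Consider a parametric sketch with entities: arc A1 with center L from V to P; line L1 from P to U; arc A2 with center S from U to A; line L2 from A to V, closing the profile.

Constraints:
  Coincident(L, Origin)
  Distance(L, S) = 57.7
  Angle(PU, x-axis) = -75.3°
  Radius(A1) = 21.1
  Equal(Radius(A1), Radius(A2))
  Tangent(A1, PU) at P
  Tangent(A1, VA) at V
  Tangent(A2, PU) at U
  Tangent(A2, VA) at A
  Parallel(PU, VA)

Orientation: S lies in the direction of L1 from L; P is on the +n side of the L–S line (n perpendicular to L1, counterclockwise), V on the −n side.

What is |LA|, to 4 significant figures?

61.44

Tangency of A1 to both parallel lines with radius 21.1 puts P and V at L ± 21.1·n: P = (20.41, 5.354), V = (-20.41, -5.354). Equal radii place U and A the same way about S: U = S + 21.1·n = (35.05, -50.46), A = S − 21.1·n = (-5.768, -61.17). Then |LA| = |A − L| = 61.44.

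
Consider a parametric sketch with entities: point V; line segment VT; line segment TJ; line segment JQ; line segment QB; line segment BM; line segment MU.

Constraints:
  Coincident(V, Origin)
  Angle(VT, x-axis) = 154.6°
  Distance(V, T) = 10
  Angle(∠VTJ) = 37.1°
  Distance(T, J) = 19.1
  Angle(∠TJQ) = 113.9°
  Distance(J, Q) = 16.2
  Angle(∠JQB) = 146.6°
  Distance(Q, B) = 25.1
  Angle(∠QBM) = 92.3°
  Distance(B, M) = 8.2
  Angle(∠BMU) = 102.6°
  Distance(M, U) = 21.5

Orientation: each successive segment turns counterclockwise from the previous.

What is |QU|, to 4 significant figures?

14.49

V is at the origin; VT runs at 154.6° with length 10.0, so T = (-9.033, 4.289). ∠VTJ = 37.1° gives TJ at -62.50° from the x-axis; with |TJ| = 19.1, J = (-0.2140, -12.65). ∠TJQ = 113.9° gives JQ at 3.600° from the x-axis; with |JQ| = 16.2, Q = (15.95, -11.64). ∠JQB = 146.6° gives QB at 37.00° from the x-axis; with |QB| = 25.1, B = (36.00, 3.470). ∠QBM = 92.3° gives BM at 124.7° from the x-axis; with |BM| = 8.2, M = (31.33, 10.21). ∠BMU = 102.6° gives MU at -157.9° from the x-axis; with |MU| = 21.5, U = (11.41, 2.123). Then |QU| = |U − Q| = 14.49.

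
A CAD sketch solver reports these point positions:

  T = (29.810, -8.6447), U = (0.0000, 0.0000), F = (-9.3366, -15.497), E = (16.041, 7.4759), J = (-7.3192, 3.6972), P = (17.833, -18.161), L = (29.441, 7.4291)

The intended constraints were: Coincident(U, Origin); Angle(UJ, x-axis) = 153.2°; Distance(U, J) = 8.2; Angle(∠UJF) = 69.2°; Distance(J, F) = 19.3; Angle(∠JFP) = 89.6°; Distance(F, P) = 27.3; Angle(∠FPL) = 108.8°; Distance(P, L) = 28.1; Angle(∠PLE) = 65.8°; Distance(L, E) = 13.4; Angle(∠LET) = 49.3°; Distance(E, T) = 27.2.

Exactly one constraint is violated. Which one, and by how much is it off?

Distance(E, T) = 27.2 — off by 6.00.

U = (0.00, 0.00) ✓; UJ at 153.2° ✓; |UJ| = 8.200 ✓; ∠UJF = 69.20° ✓; |JF| = 19.30 ✓; ∠JFP = 89.60° ✓; |FP| = 27.30 ✓; ∠FPL = 108.8° ✓; |PL| = 28.10 ✓; ∠PLE = 65.80° ✓; |LE| = 13.40 ✓; ∠LET = 49.30° ✓; |ET| = 21.20 ✗.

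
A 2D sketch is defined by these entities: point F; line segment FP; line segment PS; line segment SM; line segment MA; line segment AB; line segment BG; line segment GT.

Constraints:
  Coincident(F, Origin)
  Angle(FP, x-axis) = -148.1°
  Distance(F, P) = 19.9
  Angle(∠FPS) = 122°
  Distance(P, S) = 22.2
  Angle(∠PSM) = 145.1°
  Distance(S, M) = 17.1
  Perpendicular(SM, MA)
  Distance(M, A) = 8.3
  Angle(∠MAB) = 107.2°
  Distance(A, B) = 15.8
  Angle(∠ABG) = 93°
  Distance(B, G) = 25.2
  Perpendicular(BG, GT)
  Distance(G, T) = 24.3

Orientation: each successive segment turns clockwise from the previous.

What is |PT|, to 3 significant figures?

46.8

F is at the origin; FP runs at -148.1° with length 19.9, so P = (-16.9, -10.5). ∠FPS = 122.0° gives PS at 154° from the x-axis; with |PS| = 22.2, S = (-36.8, -0.749). ∠PSM = 145.1° gives SM at 119° from the x-axis; with |SM| = 17.1, M = (-45.1, 14.2). SM is perpendicular to MA, so MA runs at 29.0°; with |MA| = 8.3, A = (-37.9, 18.2). ∠MAB = 107.2° gives AB at -43.8° from the x-axis; with |AB| = 15.8, B = (-26.5, 7.29). ∠ABG = 93.0° gives BG at -131° from the x-axis; with |BG| = 25.2, G = (-42.9, -11.8). BG is perpendicular to GT, so GT runs at 139°; with |GT| = 24.3, T = (-61.3, 4.10). Then |PT| = |T − P| = 46.8.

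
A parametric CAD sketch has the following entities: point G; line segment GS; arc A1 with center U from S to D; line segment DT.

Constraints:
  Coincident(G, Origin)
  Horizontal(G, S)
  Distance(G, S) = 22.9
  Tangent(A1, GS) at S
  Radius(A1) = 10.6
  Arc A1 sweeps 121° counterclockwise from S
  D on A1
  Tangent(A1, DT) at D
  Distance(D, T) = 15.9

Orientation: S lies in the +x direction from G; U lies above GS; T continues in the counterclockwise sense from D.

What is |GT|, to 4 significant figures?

38.05

On A1, S sits at bearing -90° from U; a 121° counterclockwise sweep puts D at bearing 31°, so D = U + 10.6·(cos 31°, sin 31°) = (31.99, 16.06). Since A1 is tangent to DT there, UD ⟂ DT, so DT runs along (−sin 31°, cos 31°); with |DT| = 15.9, T = (23.80, 29.69). Then |GT| = |T − G| = 38.05.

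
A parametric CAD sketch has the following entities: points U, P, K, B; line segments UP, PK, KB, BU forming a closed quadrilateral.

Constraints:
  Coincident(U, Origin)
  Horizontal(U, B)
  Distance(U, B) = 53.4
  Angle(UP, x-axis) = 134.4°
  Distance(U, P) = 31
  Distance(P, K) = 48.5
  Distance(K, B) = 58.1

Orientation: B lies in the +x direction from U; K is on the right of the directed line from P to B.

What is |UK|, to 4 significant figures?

21.52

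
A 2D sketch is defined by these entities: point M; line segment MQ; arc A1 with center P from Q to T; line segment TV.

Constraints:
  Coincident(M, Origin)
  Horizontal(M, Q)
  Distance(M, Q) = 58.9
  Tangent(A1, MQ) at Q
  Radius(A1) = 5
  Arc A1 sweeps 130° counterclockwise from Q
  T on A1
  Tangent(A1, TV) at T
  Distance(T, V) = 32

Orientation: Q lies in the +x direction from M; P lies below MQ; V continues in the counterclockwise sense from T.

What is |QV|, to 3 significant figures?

36.8

M is at the origin; M and Q share the same y with |MQ| = 58.9 and Q on the +x side, so Q = (58.9, 0.00). A1 meets MQ tangentially, so PQ is at right angles to MQ, so P = Q + (0, -5) = (58.9, -5.00). On A1, Q sits at bearing 90° from P; a 130° counterclockwise sweep puts T at bearing 220°, so T = P + 5.0·(cos 220°, sin 220°) = (55.1, -8.21). Since A1 is tangent to TV there, PT ⟂ TV, so TV runs along (−sin 220°, cos 220°); with |TV| = 32.0, V = (75.6, -32.7). Then |QV| = |V − Q| = 36.8.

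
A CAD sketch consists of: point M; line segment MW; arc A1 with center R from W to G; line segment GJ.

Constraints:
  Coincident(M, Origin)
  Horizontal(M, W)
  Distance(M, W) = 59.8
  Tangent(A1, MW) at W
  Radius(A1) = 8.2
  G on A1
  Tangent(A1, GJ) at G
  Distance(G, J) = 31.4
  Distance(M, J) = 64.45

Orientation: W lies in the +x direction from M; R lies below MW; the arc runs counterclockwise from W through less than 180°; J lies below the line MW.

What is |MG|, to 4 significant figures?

52.22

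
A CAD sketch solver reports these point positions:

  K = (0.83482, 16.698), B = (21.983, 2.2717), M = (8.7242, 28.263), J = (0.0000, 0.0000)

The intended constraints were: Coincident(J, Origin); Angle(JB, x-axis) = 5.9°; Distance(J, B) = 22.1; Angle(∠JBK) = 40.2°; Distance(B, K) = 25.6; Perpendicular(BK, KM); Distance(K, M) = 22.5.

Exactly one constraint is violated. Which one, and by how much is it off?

Distance(K, M) = 22.5 — off by 8.50.

J = (0.00, 0.00) ✓; JB at 5.900° ✓; |JB| = 22.10 ✓; ∠JBK = 40.20° ✓; |BK| = 25.60 ✓; ∠(BK, KM) = 90.00° ✓; |KM| = 14.00 ✗.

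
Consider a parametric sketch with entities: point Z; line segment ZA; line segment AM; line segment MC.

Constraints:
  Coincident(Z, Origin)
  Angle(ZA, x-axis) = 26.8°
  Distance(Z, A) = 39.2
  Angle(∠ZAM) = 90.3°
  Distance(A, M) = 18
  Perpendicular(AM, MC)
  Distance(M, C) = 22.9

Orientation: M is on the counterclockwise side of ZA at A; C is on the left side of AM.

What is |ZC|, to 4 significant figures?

24.44

∠ZAM = 90.3°, so AM runs at 26.8° + (180° − 90.3°) = 116.5° from the x-axis; with |AM| = 18.0, M = A + 18.0·(cos 116.5°, sin 116.5°) = (26.96, 33.78). AM is perpendicular to MC; with |MC| = 22.9 on the left of AM, C = M + 22.9·(-0.8949, -0.4462) = (6.464, 23.57). Then |ZC| = |C − Z| = 24.44.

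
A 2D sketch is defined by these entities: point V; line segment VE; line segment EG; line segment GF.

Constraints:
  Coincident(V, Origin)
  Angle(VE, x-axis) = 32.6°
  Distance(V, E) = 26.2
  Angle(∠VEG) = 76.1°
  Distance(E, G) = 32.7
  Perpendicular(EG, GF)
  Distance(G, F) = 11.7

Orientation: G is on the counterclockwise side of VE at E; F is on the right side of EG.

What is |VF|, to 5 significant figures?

45.564

∠VEG = 76.1°, so EG runs at 32.6° + (180° − 76.1°) = 136.50° from the x-axis; with |EG| = 32.7, G = E + 32.7·(cos 136.50°, sin 136.50°) = (-1.6475, 36.625). EG ⟂ GF; with |GF| = 11.7 on the right of EG, F = G + 11.7·(0.68835, 0.72537) = (6.4063, 45.112). Then |VF| = |F − V| = 45.564.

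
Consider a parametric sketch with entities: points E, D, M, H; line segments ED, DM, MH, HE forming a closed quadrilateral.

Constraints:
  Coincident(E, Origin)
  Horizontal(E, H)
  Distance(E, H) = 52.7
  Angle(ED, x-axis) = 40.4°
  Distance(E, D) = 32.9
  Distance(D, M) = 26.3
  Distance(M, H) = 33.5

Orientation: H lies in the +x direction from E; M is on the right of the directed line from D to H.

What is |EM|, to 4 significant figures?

19.97

Checks: |DM| = 26.30 ✓; |MH| = 33.50 ✓.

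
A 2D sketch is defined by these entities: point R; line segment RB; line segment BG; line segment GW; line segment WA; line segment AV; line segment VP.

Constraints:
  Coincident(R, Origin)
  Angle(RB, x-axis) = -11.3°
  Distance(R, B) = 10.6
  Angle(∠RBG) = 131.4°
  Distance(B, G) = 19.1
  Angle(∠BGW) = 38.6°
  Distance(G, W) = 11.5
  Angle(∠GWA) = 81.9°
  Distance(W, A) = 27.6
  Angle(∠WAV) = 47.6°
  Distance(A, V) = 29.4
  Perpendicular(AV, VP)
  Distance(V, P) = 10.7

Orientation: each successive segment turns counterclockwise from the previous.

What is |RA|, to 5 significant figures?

24.754

R is at the origin; RB runs at -11.3° with length 10.6, so B = (10.395, -2.0770). ∠RBG = 131.4° gives BG at 37.300° from the x-axis; with |BG| = 19.1, G = (25.588, 9.4973). ∠BGW = 38.6° gives GW at 178.70° from the x-axis; with |GW| = 11.5, W = (14.091, 9.7583). ∠GWA = 81.9° gives WA at -83.200° from the x-axis; with |WA| = 27.6, A = (17.359, -17.648). Then |RA| = |A − R| = 24.754.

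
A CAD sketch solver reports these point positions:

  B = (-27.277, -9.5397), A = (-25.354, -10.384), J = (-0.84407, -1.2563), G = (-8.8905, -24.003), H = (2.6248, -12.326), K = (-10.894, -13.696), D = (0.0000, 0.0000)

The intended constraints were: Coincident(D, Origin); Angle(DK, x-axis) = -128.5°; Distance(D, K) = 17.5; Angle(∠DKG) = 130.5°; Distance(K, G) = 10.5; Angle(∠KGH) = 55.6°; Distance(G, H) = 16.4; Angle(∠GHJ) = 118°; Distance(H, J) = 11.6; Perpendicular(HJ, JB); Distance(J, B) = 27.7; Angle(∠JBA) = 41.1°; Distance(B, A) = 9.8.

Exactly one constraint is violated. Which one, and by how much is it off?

Distance(B, A) = 9.8 — off by 7.70.

D = (0.00, 0.00) ✓; DK at -128.5° ✓; |DK| = 17.50 ✓; ∠DKG = 130.5° ✓; |KG| = 10.50 ✓; ∠KGH = 55.60° ✓; |GH| = 16.40 ✓; ∠GHJ = 118.0° ✓; |HJ| = 11.60 ✓; ∠(HJ, JB) = 90.00° ✓; |JB| = 27.70 ✓; ∠JBA = 41.10° ✓; |BA| = 2.100 ✗.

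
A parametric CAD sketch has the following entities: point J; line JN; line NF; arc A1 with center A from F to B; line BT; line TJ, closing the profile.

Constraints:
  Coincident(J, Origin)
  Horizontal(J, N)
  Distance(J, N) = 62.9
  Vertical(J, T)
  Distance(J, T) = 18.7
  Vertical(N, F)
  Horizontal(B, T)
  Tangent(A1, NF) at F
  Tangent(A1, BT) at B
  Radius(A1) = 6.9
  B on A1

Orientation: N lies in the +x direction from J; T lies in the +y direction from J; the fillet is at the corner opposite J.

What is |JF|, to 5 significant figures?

63.997

J is at the origin; J and N share the same y with |JN| = 62.9 and N on the +x side, so N = (62.900, 0.0000). JT is vertical with |JT| = 18.7 and T on the +y side, so T = (0.0000, 18.700). The virtual corner opposite J is at (62.900, 18.700). The tangent condition forces AF to be normal to NF and the tangent condition forces AB to be normal to BT, with radius 6.9, so the center A sits 6.9 in from both sides at A = (56.000, 11.800). That places the tangent points at F = (62.900, 11.800) on NF and B = (56.000, 18.700) on BT. Then |JF| = |F − J| = 63.997.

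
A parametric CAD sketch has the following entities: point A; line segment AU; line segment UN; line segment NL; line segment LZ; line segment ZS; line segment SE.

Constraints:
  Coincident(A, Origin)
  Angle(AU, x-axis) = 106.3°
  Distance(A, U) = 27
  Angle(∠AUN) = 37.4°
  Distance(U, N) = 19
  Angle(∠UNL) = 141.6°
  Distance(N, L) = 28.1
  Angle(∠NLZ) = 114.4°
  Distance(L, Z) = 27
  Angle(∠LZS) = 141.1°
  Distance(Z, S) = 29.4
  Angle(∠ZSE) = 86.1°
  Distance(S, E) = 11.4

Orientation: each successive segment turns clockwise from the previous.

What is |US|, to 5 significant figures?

62.372

A is at the origin; AU runs at 106.3° with length 27.0, so U = (-7.5780, 25.915). ∠AUN = 37.4° gives UN at -36.300° from the x-axis; with |UN| = 19.0, N = (7.7346, 14.666). ∠UNL = 141.6° gives NL at -74.700° from the x-axis; with |NL| = 28.1, L = (15.149, -12.438). ∠NLZ = 114.4° gives LZ at -140.30° from the x-axis; with |LZ| = 27.0, Z = (-5.6243, -29.684). ∠LZS = 141.1° gives ZS at -179.20° from the x-axis; with |ZS| = 29.4, S = (-35.021, -30.095). Then |US| = |S − U| = 62.372.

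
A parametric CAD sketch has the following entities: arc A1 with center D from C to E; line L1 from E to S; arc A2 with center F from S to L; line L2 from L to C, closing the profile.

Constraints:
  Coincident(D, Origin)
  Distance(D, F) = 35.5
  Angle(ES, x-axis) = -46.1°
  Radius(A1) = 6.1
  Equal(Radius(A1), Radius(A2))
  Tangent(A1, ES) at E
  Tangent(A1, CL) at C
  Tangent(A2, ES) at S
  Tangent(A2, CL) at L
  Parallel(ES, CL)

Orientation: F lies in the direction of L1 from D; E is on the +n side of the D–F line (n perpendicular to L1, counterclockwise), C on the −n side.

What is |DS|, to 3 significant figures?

36.0

The slot axis is L1's direction at -46.1°, so u = (cos -46.1°, sin -46.1°) = (0.693, -0.721) and n = (−sin -46.1°, cos -46.1°) = (0.721, 0.693). D is at the origin and F lies 35.5 along u from D, so F = 35.5·u = (24.6, -25.6). Tangency of A1 to both parallel lines with radius 6.1 puts E and C at D ± 6.1·n: E = (4.40, 4.23), C = (-4.40, -4.23). Equal radii place S and L the same way about F: S = F + 6.1·n = (29.0, -21.3), L = F − 6.1·n = (20.2, -29.8). Then |DS| = |S − D| = 36.0.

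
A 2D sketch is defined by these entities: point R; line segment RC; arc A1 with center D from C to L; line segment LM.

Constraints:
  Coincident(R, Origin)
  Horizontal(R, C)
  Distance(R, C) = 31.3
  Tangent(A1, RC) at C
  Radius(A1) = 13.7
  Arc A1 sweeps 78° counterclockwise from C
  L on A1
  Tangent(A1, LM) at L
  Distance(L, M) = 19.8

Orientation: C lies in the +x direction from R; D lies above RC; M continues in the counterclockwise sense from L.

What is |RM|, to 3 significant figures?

57.4

R is at the origin; RC is horizontal with |RC| = 31.3 and C on the +x side, so C = (31.3, 0.00). Since A1 is tangent to RC there, DC ⟂ RC, so D = C + (0, 13.7) = (31.3, 13.7). On A1, C sits at bearing -90° from D; a 78° counterclockwise sweep puts L at bearing -12°, so L = D + 13.7·(cos -12°, sin -12°) = (44.7, 10.9). Since A1 is tangent to LM there, DL ⟂ LM, so LM runs along (−sin -12°, cos -12°); with |LM| = 19.8, M = (48.8, 30.2). Then |RM| = |M − R| = 57.4.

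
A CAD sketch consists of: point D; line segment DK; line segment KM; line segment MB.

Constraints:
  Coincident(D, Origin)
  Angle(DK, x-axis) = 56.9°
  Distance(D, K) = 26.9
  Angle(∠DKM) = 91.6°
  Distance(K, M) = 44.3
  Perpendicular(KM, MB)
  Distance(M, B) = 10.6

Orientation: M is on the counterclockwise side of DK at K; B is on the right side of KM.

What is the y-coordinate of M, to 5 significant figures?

47.754

D is at the origin; DK runs at 56.9° with length 26.9, so K = 26.9·(cos 56.9°, sin 56.9°) = (14.690, 22.535). ∠DKM = 91.6°, so KM runs at 56.9° + (180° − 91.6°) = 145.30° from the x-axis; with |KM| = 44.3, M = K + 44.3·(cos 145.30°, sin 145.30°) = (-21.731, 47.754). So M.y = 47.754.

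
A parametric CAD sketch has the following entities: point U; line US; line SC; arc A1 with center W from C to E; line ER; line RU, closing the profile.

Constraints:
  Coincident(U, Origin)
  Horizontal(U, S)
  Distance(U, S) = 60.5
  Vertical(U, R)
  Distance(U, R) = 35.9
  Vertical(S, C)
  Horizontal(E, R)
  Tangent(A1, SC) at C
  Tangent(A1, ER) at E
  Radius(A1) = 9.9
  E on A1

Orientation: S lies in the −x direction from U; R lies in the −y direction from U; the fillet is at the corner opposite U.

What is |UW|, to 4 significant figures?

56.89

U is at the origin; US is horizontal with |US| = 60.5 and S on the −x side, so S = (-60.50, 0.000). UR is vertical with |UR| = 35.9 and R on the −y side, so R = (0.000, -35.90). The virtual corner opposite U is at (-60.50, -35.90). Since A1 is tangent to SC there, WC ⟂ SC and the tangent condition forces WE to be normal to ER, with radius 9.9, so the center W sits 9.9 in from both sides at W = (-50.60, -26.00). Then |UW| = |W − U| = 56.89.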